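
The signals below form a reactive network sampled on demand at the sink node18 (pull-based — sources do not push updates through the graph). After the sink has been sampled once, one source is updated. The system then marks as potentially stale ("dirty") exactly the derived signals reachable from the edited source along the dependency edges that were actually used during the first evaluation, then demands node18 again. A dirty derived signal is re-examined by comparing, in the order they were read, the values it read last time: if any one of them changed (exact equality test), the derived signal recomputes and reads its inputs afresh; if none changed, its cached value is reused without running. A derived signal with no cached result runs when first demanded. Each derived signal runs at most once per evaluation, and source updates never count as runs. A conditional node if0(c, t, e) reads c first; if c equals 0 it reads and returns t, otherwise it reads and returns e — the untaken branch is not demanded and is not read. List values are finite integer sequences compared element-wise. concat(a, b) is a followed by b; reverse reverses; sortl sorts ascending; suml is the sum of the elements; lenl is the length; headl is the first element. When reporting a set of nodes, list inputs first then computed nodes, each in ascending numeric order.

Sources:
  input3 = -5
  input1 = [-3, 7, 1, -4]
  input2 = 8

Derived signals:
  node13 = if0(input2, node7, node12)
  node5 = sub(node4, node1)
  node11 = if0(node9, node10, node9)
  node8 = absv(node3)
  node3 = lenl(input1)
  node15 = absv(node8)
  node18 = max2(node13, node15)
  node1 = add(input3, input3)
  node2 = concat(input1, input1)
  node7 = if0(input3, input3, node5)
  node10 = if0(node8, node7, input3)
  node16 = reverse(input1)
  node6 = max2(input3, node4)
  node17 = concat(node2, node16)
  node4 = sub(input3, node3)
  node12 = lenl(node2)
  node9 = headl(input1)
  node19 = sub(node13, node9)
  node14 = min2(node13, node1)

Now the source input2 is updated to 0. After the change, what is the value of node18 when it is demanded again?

node18 now evaluates to 4.
The important point: the flipped condition pulls in fresh nodes; node1, node4, node5, node7 run for the first time.

Initial pass — values computed on the first demand:
  node2 = concat([-3, 7, 1, -4], [-3, 7, 1, -4]) = [-3, 7, 1, -4, -3, 7, 1, -4]
  node3 = lenl([-3, 7, 1, -4]) = 4
  node8 = absv(4) = 4
  node12 = lenl([-3, 7, 1, -4, -3, 7, 1, -4]) = 8
  node13 = if0(input2=8 -> else branch node12) = 8
  node15 = absv(4) = 4
  node18 = max2(8, 4) = 8

Second demand — change propagation:
  node1: newly demanded (no cache) — executes and yields -10.
  node4: newly demanded (no cache) — executes and yields -9.
  node5: newly demanded (no cache) — executes and yields 1.
  node7: newly demanded (no cache) — executes and yields 1.
  node13: re-runs because input2 8->0; new result 1.
  node18: re-runs because node13 8->1; new result 4.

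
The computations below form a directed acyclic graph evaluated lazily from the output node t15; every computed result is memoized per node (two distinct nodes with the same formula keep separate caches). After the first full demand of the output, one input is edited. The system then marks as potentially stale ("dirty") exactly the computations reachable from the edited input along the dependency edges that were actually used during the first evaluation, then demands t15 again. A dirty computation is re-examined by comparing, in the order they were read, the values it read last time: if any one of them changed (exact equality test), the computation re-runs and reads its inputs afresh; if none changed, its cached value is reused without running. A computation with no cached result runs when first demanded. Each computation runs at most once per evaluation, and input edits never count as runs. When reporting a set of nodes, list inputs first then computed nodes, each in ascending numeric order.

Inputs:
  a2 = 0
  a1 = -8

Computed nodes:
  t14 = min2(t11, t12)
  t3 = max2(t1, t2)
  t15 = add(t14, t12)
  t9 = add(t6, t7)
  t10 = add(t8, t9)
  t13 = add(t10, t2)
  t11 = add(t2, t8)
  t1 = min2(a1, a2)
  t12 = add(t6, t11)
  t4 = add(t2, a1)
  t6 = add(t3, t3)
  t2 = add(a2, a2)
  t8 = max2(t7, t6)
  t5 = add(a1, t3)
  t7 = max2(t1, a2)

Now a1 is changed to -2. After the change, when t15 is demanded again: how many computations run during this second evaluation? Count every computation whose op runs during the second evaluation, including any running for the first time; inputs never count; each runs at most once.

3 computations run: t1, t3, t7.
Note where the cutoff bites: t6 is checked, finds nothing changed, and keeps its cache.

First demand of the output computes:
  t1 = min2(-8, 0) = -8
  t2 = add(0, 0) = 0
  t3 = max2(-8, 0) = 0
  t6 = add(0, 0) = 0
  t7 = max2(-8, 0) = 0
  t8 = max2(0, 0) = 0
  t11 = add(0, 0) = 0
  t12 = add(0, 0) = 0
  t14 = min2(0, 0) = 0
  t15 = add(0, 0) = 0

After the edit, cleaning proceeds:
  t1: a read changed (a1 -8->-2) — executes, giving -2.
  t3: a read changed (t1 -8->-2) — executes, giving 0 — identical to its old value.
  t6: dirty, but its reads are unchanged (t3 unchanged, t3 unchanged); cached 0 stands.
  t7: a read changed (t1 -8->-2) — executes, giving 0 — identical to its old value.
  t8: dirty, but its reads are unchanged (t7 unchanged, t6 unchanged); cached 0 stands.
  t11: dirty, but its reads are unchanged (t2 unchanged, t8 unchanged); cached 0 stands.
  t12: dirty, but its reads are unchanged (t6 unchanged, t11 unchanged); cached 0 stands.
  t14: dirty, but its reads are unchanged (t11 unchanged, t12 unchanged); cached 0 stands.
  t15: dirty, but its reads are unchanged (t14 unchanged, t12 unchanged); cached 0 stands.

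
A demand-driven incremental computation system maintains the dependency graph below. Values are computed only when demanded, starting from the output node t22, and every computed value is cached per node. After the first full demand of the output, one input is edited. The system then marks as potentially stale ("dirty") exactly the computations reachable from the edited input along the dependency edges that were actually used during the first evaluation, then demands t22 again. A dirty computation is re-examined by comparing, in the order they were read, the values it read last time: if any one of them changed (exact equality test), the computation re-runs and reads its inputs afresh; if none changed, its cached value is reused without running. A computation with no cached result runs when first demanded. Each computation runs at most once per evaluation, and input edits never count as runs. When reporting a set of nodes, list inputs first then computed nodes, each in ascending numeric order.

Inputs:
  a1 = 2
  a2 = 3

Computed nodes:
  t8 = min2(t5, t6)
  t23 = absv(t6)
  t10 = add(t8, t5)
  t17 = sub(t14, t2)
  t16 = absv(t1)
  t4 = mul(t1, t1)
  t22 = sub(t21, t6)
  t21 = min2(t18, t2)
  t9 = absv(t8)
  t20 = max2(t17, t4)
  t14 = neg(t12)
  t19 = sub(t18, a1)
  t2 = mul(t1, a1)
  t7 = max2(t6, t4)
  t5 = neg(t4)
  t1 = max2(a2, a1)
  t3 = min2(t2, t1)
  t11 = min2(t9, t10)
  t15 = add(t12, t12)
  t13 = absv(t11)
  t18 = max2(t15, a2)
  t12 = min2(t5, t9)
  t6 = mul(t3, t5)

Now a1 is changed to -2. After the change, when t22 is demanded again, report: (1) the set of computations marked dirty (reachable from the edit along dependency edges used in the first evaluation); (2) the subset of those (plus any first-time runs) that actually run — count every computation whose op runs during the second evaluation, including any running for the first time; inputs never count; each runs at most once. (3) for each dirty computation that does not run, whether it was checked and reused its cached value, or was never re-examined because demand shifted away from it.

First evaluation (everything demanded from the output):
  t1 = max2(3, 2) = 3
  t2 = mul(3, 2) = 6
  t3 = min2(6, 3) = 3
  t4 = mul(3, 3) = 9
  t5 = neg(9) = -9
  t6 = mul(3, -9) = -27
  t8 = min2(-9, -27) = -27
  t9 = absv(-27) = 27
  t12 = min2(-9, 27) = -9
  t15 = add(-9, -9) = -18
  t18 = max2(-18, 3) = 3
  t21 = min2(3, 6) = 3
  t22 = sub(3, -27) = 30

Propagation after the edit:
  t1: runs — a1 2->-2; result 3 (same value as before).
  t2: runs — a1 2->-2; result -6.
  t3: runs — t2 6->-6; result -6.
  t4: checked — values it read are unchanged (t1 unchanged, t1 unchanged); reused cached 9 without running.
  t5: checked — values it read are unchanged (t4 unchanged); reused cached -9 without running.
  t6: runs — t3 3->-6; result 54.
  t8: runs — t6 -27->54; result -9.
  t9: runs — t8 -27->-9; result 9.
  t12: runs — t9 27->9; result -9 (same value as before).
  t15: checked — values it read are unchanged (t12 unchanged, t12 unchanged); reused cached -18 without running.
  t18: checked — values it read are unchanged (t15 unchanged, a2 unchanged); reused cached 3 without running.
  t21: runs — t2 6->-6; result -6.
  t22: runs — t21 3->-6; t6 -27->54; result -60.

Key observation: the cutoff stops propagation at t4 — its inputs' values are unchanged, so it reuses its cache.

Marked dirty: t1, t2, t3, t4, t5, t6, t8, t9, t12, t15, t18, t21, t22.
Computations that run: t1, t2, t3, t6, t8, t9, t12, t21, t22 — 9 in total.
Checked but reused from cache: t4, t5, t15, t18.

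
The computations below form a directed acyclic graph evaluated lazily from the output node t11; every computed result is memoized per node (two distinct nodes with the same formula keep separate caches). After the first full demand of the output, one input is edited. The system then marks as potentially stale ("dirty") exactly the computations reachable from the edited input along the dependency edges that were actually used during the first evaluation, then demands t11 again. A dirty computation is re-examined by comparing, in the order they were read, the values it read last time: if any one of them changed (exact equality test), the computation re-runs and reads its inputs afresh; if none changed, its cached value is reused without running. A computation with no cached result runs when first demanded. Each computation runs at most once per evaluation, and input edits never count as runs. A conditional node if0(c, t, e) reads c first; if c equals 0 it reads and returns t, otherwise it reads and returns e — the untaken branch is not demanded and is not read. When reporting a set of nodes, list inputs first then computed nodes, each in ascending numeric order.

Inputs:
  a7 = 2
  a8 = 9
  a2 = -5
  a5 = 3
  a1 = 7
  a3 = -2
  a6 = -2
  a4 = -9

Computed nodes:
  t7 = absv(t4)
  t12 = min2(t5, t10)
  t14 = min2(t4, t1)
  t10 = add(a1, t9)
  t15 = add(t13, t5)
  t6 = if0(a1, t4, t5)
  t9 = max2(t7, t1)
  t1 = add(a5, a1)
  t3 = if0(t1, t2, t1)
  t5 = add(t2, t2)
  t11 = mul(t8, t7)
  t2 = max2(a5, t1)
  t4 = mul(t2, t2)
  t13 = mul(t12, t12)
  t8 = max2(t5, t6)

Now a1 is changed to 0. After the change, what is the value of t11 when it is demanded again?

First demand of the output computes:
  t1 = add(3, 7) = 10
  t2 = max2(3, 10) = 10
  t4 = mul(10, 10) = 100
  t5 = add(10, 10) = 20
  t6 = if0(a1=7 -> else branch t5) = 20
  t7 = absv(100) = 100
  t8 = max2(20, 20) = 20
  t11 = mul(20, 100) = 2000

After the edit, cleaning proceeds:
  t1: a read changed (a1 7->0) — executes, giving 3.
  t2: a read changed (t1 10->3) — executes, giving 3.
  t4: a read changed (t2 10->3; t2 10->3) — executes, giving 9.
  t5: a read changed (t2 10->3; t2 10->3) — executes, giving 6.
  t6: a read changed (a1 7->0; t5 20->6) — executes, giving 9.
  t7: a read changed (t4 100->9) — executes, giving 9.
  t8: a read changed (t5 20->6; t6 20->9) — executes, giving 9.
  t11: a read changed (t8 20->9; t7 100->9) — executes, giving 81.

Demanding t11 again yields 81.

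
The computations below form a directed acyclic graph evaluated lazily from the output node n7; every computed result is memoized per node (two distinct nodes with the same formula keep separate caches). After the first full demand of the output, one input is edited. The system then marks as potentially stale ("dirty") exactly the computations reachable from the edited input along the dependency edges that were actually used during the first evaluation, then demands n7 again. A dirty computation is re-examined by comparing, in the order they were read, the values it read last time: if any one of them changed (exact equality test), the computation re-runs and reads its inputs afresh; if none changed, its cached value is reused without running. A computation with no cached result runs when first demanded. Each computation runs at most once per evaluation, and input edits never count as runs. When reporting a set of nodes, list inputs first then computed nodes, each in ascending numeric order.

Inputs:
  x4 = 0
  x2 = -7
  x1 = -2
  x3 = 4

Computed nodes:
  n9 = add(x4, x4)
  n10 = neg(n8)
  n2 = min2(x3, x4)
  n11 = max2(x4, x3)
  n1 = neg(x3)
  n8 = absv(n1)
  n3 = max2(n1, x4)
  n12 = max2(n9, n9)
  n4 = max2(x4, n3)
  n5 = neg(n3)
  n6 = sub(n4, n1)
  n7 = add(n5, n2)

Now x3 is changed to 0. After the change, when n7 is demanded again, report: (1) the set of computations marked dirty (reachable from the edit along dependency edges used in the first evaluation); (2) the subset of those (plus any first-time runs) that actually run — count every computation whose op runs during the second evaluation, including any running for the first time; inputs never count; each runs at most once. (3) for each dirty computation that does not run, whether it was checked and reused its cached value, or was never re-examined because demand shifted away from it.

The edit dirties: n1, n2, n3, n5, n7.
3 computations run: n1, n2, n3.
Cache hits after checking: n5, n7.
Note where the cutoff bites: n5 is checked, finds nothing changed, and keeps its cache.

First demand of the output computes:
  n1 = neg(4) = -4
  n2 = min2(4, 0) = 0
  n3 = max2(-4, 0) = 0
  n5 = neg(0) = 0
  n7 = add(0, 0) = 0

After the edit, cleaning proceeds:
  n1: a read changed (x3 4->0) — executes, giving 0.
  n2: a read changed (x3 4->0) — executes, giving 0 — identical to its old value.
  n3: a read changed (n1 -4->0) — executes, giving 0 — identical to its old value.
  n5: dirty, but its reads are unchanged (n3 unchanged); cached 0 stands.
  n7: dirty, but its reads are unchanged (n5 unchanged, n2 unchanged); cached 0 stands.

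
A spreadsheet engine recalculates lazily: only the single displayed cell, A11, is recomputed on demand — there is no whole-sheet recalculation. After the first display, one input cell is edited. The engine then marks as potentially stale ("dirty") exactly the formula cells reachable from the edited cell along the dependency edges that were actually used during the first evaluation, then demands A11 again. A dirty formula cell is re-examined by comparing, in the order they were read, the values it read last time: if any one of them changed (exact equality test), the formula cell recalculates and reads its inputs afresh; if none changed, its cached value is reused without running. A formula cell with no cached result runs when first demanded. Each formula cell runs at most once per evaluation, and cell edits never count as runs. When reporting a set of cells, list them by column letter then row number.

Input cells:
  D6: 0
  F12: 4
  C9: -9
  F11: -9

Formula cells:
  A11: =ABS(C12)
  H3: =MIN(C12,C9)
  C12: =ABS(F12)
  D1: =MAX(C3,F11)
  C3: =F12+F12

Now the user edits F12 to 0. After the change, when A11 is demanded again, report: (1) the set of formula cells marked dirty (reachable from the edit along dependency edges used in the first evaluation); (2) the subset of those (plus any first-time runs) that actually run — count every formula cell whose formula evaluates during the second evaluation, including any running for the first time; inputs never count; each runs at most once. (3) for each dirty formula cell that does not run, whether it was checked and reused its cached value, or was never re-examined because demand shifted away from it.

First evaluation (everything demanded from the output):
  C12 = ABS(4) = 4
  A11 = ABS(4) = 4

Propagation after the edit:
  C12: runs — F12 4->0; result 0.
  A11: runs — C12 4->0; result 0.

Marked dirty: A11, C12.
Formula cells that run: A11, C12 — 2 in total.
Every dirty formula cell ran.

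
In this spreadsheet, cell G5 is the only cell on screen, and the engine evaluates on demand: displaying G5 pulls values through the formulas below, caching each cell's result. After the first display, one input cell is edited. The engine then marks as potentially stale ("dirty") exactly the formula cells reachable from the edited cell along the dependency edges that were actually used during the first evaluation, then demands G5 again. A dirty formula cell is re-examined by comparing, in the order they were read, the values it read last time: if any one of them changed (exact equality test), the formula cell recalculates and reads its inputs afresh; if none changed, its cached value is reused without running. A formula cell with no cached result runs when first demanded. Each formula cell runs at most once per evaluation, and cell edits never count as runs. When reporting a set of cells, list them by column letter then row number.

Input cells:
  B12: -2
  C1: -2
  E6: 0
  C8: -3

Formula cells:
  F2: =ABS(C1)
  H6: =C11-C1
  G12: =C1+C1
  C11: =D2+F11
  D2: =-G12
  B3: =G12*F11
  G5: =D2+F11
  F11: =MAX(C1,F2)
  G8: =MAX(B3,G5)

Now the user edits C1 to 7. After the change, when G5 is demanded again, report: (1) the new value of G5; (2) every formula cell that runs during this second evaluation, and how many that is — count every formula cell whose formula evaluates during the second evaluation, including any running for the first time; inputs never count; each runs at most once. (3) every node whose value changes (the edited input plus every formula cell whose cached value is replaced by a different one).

G5 now evaluates to -7.
Run set: D2, F2, F11, G5, G12 (5 run).
Changed values: C1, D2, F2, F11, G5, G12.

Initial pass — values computed on the first demand:
  F2 = ABS(-2) = 2
  F11 = MAX(-2, 2) = 2
  G12 = -2 + -2 = -4
  D2 = -(-4) = 4
  G5 = 4 + 2 = 6

Second demand — change propagation:
  F2: re-runs because C1 -2->7; new result 7.
  F11: re-runs because C1 -2->7; F2 2->7; new result 7.
  G12: re-runs because C1 -2->7; C1 -2->7; new result 14.
  D2: re-runs because G12 -4->14; new result -14.
  G5: re-runs because D2 4->-14; F11 2->7; new result -7.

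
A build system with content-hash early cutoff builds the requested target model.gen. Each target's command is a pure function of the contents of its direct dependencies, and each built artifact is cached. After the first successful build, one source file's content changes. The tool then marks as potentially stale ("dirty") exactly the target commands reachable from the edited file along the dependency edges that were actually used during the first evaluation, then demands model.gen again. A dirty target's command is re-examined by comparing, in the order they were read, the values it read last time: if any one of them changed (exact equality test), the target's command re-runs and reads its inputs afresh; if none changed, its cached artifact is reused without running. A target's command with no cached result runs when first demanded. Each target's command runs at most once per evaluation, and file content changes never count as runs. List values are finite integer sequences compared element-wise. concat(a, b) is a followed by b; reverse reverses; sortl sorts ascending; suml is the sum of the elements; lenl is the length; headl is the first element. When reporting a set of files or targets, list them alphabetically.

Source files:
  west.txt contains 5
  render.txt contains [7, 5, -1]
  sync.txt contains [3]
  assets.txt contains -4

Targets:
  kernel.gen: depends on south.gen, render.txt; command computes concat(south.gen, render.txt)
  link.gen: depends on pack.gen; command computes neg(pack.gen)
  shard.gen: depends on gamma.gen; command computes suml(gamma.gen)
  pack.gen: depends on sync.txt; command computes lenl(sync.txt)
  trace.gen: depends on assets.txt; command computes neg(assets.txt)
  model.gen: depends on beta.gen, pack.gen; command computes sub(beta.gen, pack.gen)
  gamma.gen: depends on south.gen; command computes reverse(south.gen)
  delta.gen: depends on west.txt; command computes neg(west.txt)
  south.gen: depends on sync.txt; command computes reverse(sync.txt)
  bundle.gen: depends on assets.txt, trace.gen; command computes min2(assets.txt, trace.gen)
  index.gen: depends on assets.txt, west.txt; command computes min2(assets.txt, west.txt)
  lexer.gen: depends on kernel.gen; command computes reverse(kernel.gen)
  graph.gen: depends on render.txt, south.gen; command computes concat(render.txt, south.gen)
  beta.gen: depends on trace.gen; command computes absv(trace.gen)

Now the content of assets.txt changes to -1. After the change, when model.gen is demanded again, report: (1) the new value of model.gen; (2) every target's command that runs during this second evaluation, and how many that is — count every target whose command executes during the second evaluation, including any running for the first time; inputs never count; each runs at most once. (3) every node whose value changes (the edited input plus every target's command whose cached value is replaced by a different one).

New value of model.gen: 0.
Target commands that run: beta.gen, model.gen, trace.gen — 3 in total.
Values that change: assets.txt, beta.gen, model.gen, trace.gen.

First evaluation (everything demanded from the output):
  pack.gen = lenl([3]) = 1
  trace.gen = neg(-4) = 4
  beta.gen = absv(4) = 4
  model.gen = sub(4, 1) = 3

Propagation after the edit:
  trace.gen: runs — assets.txt -4->-1; result 1.
  beta.gen: runs — trace.gen 4->1; result 1.
  model.gen: runs — beta.gen 4->1; result 0.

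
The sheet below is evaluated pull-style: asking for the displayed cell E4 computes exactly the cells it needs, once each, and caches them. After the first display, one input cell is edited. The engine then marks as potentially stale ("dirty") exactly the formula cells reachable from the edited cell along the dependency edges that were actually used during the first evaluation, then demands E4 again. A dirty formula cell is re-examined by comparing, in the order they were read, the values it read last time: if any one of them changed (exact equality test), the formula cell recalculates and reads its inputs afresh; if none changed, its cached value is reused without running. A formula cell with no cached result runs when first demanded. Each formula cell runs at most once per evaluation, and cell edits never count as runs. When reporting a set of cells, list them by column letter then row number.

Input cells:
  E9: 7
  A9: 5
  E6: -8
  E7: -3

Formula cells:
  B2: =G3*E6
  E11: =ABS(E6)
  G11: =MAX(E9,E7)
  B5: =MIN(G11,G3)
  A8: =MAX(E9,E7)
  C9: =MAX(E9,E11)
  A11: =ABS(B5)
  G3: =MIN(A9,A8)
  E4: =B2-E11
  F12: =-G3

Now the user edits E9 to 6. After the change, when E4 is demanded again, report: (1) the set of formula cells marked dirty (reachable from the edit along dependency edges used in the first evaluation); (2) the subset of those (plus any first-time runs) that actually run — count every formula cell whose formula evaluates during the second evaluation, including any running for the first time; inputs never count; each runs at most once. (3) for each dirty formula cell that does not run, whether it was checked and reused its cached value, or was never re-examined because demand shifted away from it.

The edit dirties: A8, B2, E4, G3.
2 formula cells run: A8, G3.
Cache hits after checking: B2, E4.
Note the absorption at G3: it re-runs yet its value is the same, leaving the output's value untouched.

First demand of the output computes:
  A8 = MAX(7, -3) = 7
  E11 = ABS(-8) = 8
  G3 = MIN(5, 7) = 5
  B2 = 5 * -8 = -40
  E4 = -40 - 8 = -48

After the edit, cleaning proceeds:
  A8: a read changed (E9 7->6) — executes, giving 6.
  G3: a read changed (A8 7->6) — executes, giving 5 — identical to its old value.
  B2: dirty, but its reads are unchanged (G3 unchanged, E6 unchanged); cached -40 stands.
  E4: dirty, but its reads are unchanged (B2 unchanged, E11 unchanged); cached -48 stands.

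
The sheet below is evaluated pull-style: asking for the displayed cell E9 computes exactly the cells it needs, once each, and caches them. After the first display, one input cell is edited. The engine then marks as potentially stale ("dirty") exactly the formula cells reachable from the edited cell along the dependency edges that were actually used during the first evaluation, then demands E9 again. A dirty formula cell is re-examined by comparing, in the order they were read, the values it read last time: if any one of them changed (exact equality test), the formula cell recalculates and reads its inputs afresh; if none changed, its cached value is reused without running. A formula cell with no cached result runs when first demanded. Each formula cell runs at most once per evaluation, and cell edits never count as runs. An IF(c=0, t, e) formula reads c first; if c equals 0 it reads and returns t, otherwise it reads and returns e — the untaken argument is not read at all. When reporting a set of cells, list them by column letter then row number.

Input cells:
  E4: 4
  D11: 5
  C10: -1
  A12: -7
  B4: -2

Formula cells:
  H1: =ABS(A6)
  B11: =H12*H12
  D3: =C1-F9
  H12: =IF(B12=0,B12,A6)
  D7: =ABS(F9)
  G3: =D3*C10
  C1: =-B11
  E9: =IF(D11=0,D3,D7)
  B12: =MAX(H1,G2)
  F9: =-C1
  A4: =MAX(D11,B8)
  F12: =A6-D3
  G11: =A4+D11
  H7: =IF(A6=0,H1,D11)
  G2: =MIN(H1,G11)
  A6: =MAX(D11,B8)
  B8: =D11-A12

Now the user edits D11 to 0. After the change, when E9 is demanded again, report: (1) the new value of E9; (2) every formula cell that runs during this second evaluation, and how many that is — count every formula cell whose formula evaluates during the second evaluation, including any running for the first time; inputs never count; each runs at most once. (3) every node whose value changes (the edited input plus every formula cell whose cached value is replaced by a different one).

Demanding E9 again yields -98.
13 formula cells run: A4, A6, B8, B11, B12, C1, D3, E9, F9, G2, G11, H1, H12.
The nodes whose values change: A4, A6, B8, B11, B12, C1, D11, E9, F9, G2, G11, H1, H12.
Note the branch switch — demand abandons D7, which is never re-examined.

First demand of the output computes:
  B8 = 5 - -7 = 12
  A4 = MAX(5, 12) = 12
  A6 = MAX(5, 12) = 12
  G11 = 12 + 5 = 17
  H1 = ABS(12) = 12
  G2 = MIN(12, 17) = 12
  B12 = MAX(12, 12) = 12
  H12 = IF(B12=0: B12=12 -> else branch A6) = 12
  B11 = 12 * 12 = 144
  C1 = -(144) = -144
  F9 = -(-144) = 144
  D7 = ABS(144) = 144
  E9 = IF(D11=0: D11=5 -> else branch D7) = 144

After the edit, cleaning proceeds:
  B8: a read changed (D11 5->0) — executes, giving 7.
  A4: a read changed (D11 5->0; B8 12->7) — executes, giving 7.
  A6: a read changed (D11 5->0; B8 12->7) — executes, giving 7.
  G11: a read changed (A4 12->7; D11 5->0) — executes, giving 7.
  H1: a read changed (A6 12->7) — executes, giving 7.
  G2: a read changed (H1 12->7; G11 17->7) — executes, giving 7.
  B12: a read changed (H1 12->7; G2 12->7) — executes, giving 7.
  H12: a read changed (B12 12->7; A6 12->7) — executes, giving 7.
  B11: a read changed (H12 12->7; H12 12->7) — executes, giving 49.
  C1: a read changed (B11 144->49) — executes, giving -49.
  F9: a read changed (C1 -144->-49) — executes, giving 49.
  D3: had never run; runs now, result -98.
  D7: stays stale; no demand reaches it after the flip.
  E9: a read changed (D11 5->0) — executes, giving -98.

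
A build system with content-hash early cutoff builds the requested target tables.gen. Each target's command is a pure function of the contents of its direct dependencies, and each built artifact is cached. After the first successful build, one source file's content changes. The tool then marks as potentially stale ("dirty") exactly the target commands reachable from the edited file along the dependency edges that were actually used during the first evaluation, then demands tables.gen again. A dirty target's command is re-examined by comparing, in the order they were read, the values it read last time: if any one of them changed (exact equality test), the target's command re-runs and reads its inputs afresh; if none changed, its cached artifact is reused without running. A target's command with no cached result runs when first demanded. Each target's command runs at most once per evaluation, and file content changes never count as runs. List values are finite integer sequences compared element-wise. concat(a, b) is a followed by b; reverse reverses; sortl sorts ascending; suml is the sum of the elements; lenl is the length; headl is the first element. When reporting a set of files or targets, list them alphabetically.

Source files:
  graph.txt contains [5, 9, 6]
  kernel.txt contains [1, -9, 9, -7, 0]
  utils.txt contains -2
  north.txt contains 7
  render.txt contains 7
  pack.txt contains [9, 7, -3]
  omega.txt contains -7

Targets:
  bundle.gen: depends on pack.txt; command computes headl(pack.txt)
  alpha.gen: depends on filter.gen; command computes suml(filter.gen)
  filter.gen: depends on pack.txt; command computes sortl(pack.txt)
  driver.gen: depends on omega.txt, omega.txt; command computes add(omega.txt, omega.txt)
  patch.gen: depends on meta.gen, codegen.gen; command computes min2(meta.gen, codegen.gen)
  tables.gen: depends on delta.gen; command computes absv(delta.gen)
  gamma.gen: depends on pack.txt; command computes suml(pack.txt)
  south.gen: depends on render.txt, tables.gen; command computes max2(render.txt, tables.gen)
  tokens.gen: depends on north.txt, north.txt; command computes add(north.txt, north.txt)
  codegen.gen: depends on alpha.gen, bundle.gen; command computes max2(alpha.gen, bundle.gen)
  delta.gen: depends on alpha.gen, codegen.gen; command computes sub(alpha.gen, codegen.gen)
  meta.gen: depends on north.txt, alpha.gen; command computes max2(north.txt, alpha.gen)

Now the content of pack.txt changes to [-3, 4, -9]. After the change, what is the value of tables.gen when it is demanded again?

New value of tables.gen: 5.

First evaluation (everything demanded from the output):
  bundle.gen = headl([9, 7, -3]) = 9
  filter.gen = sortl([9, 7, -3]) = [-3, 7, 9]
  alpha.gen = suml([-3, 7, 9]) = 13
  codegen.gen = max2(13, 9) = 13
  delta.gen = sub(13, 13) = 0
  tables.gen = absv(0) = 0

Propagation after the edit:
  bundle.gen: runs — pack.txt [9, 7, -3]->[-3, 4, -9]; result -3.
  filter.gen: runs — pack.txt [9, 7, -3]->[-3, 4, -9]; result [-9, -3, 4].
  alpha.gen: runs — filter.gen [-3, 7, 9]->[-9, -3, 4]; result -8.
  codegen.gen: runs — alpha.gen 13->-8; bundle.gen 9->-3; result -3.
  delta.gen: runs — alpha.gen 13->-8; codegen.gen 13->-3; result -5.
  tables.gen: runs — delta.gen 0->-5; result 5.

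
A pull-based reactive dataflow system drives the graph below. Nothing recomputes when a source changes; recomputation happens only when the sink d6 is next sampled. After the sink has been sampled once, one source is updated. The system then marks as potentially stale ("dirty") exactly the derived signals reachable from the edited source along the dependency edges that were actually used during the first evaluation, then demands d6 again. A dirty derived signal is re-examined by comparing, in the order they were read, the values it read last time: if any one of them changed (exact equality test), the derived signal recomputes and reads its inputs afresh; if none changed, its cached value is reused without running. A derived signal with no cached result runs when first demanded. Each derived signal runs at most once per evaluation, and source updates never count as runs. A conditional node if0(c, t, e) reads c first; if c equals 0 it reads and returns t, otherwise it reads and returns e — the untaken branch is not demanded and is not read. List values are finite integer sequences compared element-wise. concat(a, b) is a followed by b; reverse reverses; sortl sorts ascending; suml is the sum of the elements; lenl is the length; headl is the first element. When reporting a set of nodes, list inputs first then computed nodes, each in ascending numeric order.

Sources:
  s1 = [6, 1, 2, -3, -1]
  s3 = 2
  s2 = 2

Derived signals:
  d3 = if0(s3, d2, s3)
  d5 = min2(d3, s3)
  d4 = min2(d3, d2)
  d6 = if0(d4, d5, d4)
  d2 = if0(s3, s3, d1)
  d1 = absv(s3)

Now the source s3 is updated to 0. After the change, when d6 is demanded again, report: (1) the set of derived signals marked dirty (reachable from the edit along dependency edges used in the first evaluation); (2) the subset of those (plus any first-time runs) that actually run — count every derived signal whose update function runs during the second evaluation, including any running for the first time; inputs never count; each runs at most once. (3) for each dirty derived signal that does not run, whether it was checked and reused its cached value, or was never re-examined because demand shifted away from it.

Marked dirty: d1, d2, d3, d4, d6.
Derived signals that run: d2, d3, d4, d5, d6 — 5 in total.
Never re-examined (demand shifted away): d1.
Key observation: a condition flipped, so demand moved to the other branch — d1 is never re-examined.

First evaluation (everything demanded from the output):
  d1 = absv(2) = 2
  d2 = if0(s3=2 -> else branch d1) = 2
  d3 = if0(s3=2 -> else branch s3) = 2
  d4 = min2(2, 2) = 2
  d6 = if0(d4=2 -> else branch d4) = 2

Propagation after the edit:
  d1: marked dirty but never re-examined — demand shifted away from it.
  d2: runs — s3 2->0; result 0.
  d3: runs — s3 2->0; s3 2->0; result 0.
  d4: runs — d3 2->0; d2 2->0; result 0.
  d5: demanded for the first time — runs, produces 0.
  d6: runs — d4 2->0; d4 2->0; result 0.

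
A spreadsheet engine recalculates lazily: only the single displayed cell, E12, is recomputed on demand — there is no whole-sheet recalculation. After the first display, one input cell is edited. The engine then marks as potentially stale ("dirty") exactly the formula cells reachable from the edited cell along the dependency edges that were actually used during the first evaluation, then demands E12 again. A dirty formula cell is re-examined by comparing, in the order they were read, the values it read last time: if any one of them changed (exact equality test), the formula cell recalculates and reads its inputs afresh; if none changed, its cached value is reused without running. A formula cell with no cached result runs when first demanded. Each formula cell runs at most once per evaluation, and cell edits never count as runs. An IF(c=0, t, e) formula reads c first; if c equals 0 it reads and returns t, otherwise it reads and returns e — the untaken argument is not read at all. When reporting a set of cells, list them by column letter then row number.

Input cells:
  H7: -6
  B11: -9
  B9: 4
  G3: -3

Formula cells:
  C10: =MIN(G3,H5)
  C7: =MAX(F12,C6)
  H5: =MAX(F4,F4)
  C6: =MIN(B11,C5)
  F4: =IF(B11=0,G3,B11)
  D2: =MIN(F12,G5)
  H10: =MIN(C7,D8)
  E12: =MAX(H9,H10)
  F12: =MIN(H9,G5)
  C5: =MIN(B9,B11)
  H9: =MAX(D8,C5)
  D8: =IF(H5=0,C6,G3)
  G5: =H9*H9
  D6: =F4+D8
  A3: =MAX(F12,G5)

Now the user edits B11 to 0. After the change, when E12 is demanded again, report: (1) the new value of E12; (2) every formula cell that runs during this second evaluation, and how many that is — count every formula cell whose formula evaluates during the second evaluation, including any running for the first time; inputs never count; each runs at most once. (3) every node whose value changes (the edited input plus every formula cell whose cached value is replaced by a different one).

New value of E12: 0.
Formula cells that run: C5, C6, C7, D8, E12, F4, F12, G5, H5, H9, H10 — 11 in total.
Values that change: B11, C5, C6, C7, E12, F4, F12, G5, H5, H9.

First evaluation (everything demanded from the output):
  C5 = MIN(4, -9) = -9
  C6 = MIN(-9, -9) = -9
  F4 = IF(B11=0: B11=-9 -> else branch B11) = -9
  H5 = MAX(-9, -9) = -9
  D8 = IF(H5=0: H5=-9 -> else branch G3) = -3
  H9 = MAX(-3, -9) = -3
  G5 = -3 * -3 = 9
  F12 = MIN(-3, 9) = -3
  C7 = MAX(-3, -9) = -3
  H10 = MIN(-3, -3) = -3
  E12 = MAX(-3, -3) = -3

Propagation after the edit:
  C5: runs — B11 -9->0; result 0.
  C6: runs — B11 -9->0; C5 -9->0; result 0.
  F4: runs — B11 -9->0; B11 -9->0; result -3.
  H5: runs — F4 -9->-3; F4 -9->-3; result -3.
  D8: runs — H5 -9->-3; result -3 (same value as before).
  H9: runs — C5 -9->0; result 0.
  G5: runs — H9 -3->0; H9 -3->0; result 0.
  F12: runs — H9 -3->0; G5 9->0; result 0.
  C7: runs — F12 -3->0; C6 -9->0; result 0.
  H10: runs — C7 -3->0; result -3 (same value as before).
  E12: runs — H9 -3->0; result 0.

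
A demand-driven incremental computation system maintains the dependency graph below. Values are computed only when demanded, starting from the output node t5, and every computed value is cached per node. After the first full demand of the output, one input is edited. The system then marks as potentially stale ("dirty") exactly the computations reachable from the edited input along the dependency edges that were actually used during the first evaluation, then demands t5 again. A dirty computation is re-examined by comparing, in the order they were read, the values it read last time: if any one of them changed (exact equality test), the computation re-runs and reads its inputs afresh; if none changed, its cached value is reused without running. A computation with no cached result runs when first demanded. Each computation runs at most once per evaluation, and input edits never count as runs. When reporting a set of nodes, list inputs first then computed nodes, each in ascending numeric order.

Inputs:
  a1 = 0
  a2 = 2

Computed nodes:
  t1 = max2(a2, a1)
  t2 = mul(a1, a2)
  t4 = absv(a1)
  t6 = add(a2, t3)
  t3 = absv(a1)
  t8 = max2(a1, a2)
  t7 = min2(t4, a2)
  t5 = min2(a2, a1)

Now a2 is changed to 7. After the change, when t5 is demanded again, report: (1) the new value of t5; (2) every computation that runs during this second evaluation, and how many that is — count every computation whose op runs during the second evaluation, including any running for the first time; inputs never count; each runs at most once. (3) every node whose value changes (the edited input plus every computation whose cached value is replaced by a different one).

First evaluation (everything demanded from the output):
  t5 = min2(2, 0) = 0

Propagation after the edit:
  t5: runs — a2 2->7; result 0 (same value as before).

New value of t5: 0.
Computations that run: t5 — 1 in total.
Values that change: a2.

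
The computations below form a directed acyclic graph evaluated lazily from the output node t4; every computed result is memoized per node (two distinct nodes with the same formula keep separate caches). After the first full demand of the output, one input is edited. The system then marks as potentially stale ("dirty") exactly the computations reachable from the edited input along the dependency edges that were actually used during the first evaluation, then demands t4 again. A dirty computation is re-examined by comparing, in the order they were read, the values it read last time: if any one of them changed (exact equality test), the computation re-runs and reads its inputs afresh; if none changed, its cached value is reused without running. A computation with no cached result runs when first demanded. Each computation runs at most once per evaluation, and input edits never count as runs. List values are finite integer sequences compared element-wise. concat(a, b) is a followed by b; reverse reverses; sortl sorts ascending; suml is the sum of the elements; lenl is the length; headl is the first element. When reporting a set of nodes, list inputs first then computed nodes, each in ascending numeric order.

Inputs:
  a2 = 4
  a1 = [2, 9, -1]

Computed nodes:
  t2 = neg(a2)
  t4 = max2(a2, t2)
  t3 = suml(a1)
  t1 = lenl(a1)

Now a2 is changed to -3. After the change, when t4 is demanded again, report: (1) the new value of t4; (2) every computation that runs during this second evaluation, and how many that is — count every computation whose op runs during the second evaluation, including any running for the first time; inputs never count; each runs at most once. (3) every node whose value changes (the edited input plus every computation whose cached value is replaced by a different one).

Demanding t4 again yields 3.
2 computations run: t2, t4.
The nodes whose values change: a2, t2, t4.

First demand of the output computes:
  t2 = neg(4) = -4
  t4 = max2(4, -4) = 4

After the edit, cleaning proceeds:
  t2: a read changed (a2 4->-3) — executes, giving 3.
  t4: a read changed (a2 4->-3; t2 -4->3) — executes, giving 3.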